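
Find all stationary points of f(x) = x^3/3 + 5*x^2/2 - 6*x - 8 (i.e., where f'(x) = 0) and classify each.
f'(x) = x^2 + 5*x - 6

Solve f'(x) = 0:
  Factor: x^2 + 5*x - 6 = (x - 1)*(x + 6) = 0.
  ⇒ x = -6, 1

f''(x) = 2*x + 5
Second-derivative test at each critical point:
  f''(-6) = -7 < 0 → local maximum
  f''(1) = 7 > 0 → local minimum

Critical points: x = -6 (local maximum); x = 1 (local minimum)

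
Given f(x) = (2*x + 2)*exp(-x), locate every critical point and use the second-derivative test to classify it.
f'(x) = -2*x*exp(-x)

Solve f'(x) = 0:
  f'(x) = (-2*x)·exp(-x) and exp(-x) > 0 for every x, so f'(x) = 0 ⇔ -2*x = 0.
  -2*x = 0.
  ⇒ x = 0

f''(x) = 2*(x - 1)*exp(-x)
Second-derivative test at each critical point:
  f''(0) = -2 < 0 → local maximum

Critical points: x = 0 (local maximum)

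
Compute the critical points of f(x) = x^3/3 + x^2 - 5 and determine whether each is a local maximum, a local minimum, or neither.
f'(x) = x*(x + 2)

Solve f'(x) = 0:
  Factor: x^2 + 2*x = x*(x + 2) = 0.
  ⇒ x = -2, 0

f''(x) = 2*x + 2
Second-derivative test at each critical point:
  f''(-2) = -2 < 0 → local maximum
  f''(0) = 2 > 0 → local minimum

Critical points: x = -2 (local maximum); x = 0 (local minimum)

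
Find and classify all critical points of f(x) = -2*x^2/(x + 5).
f'(x) = 2*x*(-x - 10)/(x + 5)^2

Solve f'(x) = 0:
  f'(x) = -2*x*(x + 10)/(x + 5)^2; the denominator is positive wherever f is defined, so f'(x) = 0 ⇔ -2*x^2 - 20*x = 0.
  Factor: -2*x^2 - 20*x = -2*x*(x + 10) = 0.
  ⇒ x = -10, 0

f''(x) = -100/(x^3 + 15*x^2 + 75*x + 125)
Second-derivative test at each critical point:
  f''(-10) = 4/5 > 0 → local minimum
  f''(0) = -4/5 < 0 → local maximum

Critical points: x = -10 (local minimum); x = 0 (local maximum)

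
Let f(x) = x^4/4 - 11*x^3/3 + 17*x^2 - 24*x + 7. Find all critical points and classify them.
f'(x) = x^3 - 11*x^2 + 34*x - 24

Solve f'(x) = 0:
  Factor: x^3 - 11*x^2 + 34*x - 24 = (x - 6)*(x - 4)*(x - 1) = 0.
  ⇒ x = 1, 4, 6

f''(x) = 3*x^2 - 22*x + 34
Second-derivative test at each critical point:
  f''(1) = 15 > 0 → local minimum
  f''(4) = -6 < 0 → local maximum
  f''(6) = 10 > 0 → local minimum

Critical points: x = 1 (local minimum); x = 4 (local maximum); x = 6 (local minimum)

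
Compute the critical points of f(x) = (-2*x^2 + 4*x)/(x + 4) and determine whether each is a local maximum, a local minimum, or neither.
f'(x) = 2*(-x^2 - 8*x + 8)/(x^2 + 8*x + 16)

Solve f'(x) = 0:
  f'(x) = -2*(x^2 + 8*x - 8)/(x + 4)^2; the denominator is positive wherever f is defined, so f'(x) = 0 ⇔ -2*x^2 - 16*x + 16 = 0.
  Factor: -2*x^2 - 16*x + 16 = -2*(x^2 + 8*x - 8); x^2 + 8*x - 8 = 0 has no rational roots; quadratic formula: x = (-8 ± √96)/2.
  ⇒ x = -2*sqrt(6) - 4 ≈ -8.8990, -4 + 2*sqrt(6) ≈ 0.8990

f''(x) = -96/(x^3 + 12*x^2 + 48*x + 64)
Second-derivative test at each critical point:
  f''(-8.8990) = 0.8165 > 0 → local minimum
  f''(0.8990) = -0.8165 < 0 → local maximum

Critical points: x = -2*sqrt(6) - 4 ≈ -8.8990 (local minimum); x = -4 + 2*sqrt(6) ≈ 0.8990 (local maximum)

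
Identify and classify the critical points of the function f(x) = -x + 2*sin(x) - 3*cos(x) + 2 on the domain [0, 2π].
f'(x) = 3*sin(x) + 2*cos(x) - 1

Solve f'(x) = 0 on [0, 2π]:
  f'(x) = 0 ⇔ 3*sin(x) + 2*cos(x) = 1. Write the left side as R·cos(x + φ) with R = √(2² + (-3)²) = sqrt(13), cos φ = 2*sqrt(13)/13, sin φ = -3*sqrt(13)/13; then cos(x + φ) = sqrt(13)/13. Solve for x and keep the solutions lying in [0, 2π].
  ⇒ x = atan((3 + 4*sqrt(3))/(2 - 6*sqrt(3))) + pi ≈ 2.2726, atan((3 - 4*sqrt(3))/(2 + 6*sqrt(3))) + 2*pi ≈ 5.9762

f''(x) = -2*sin(x) + 3*cos(x)
Second-derivative test at each critical point:
  f''(2.2726) = -3.4641 < 0 → local maximum
  f''(5.9762) = 3.4641 > 0 → local minimum

Critical points: x = atan((3 + 4*sqrt(3))/(2 - 6*sqrt(3))) + pi ≈ 2.2726 (local maximum); x = atan((3 - 4*sqrt(3))/(2 + 6*sqrt(3))) + 2*pi ≈ 5.9762 (local minimum)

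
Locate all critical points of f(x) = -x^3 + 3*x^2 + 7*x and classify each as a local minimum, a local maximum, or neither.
f'(x) = -3*x^2 + 6*x + 7

Solve f'(x) = 0:
  3*x^2 - 6*x - 7 = 0 has no rational roots; quadratic formula: x = (6 ± √120)/6.
  ⇒ x = 1 - sqrt(30)/3 ≈ -0.8257, 1 + sqrt(30)/3 ≈ 2.8257

f''(x) = 6 - 6*x
Second-derivative test at each critical point:
  f''(-0.8257) = 10.9545 > 0 → local minimum
  f''(2.8257) = -10.9545 < 0 → local maximum

Critical points: x = 1 - sqrt(30)/3 ≈ -0.8257 (local minimum); x = 1 + sqrt(30)/3 ≈ 2.8257 (local maximum)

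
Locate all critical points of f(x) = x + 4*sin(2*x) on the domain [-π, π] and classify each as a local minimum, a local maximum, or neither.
f'(x) = 8*cos(2*x) + 1

Solve f'(x) = 0 on [-π, π]:
  f'(x) = 0 ⇔ cos(2*x) = -1/8, i.e. 2*x = ±arccos(-1/8) + 2nπ; keep the solutions lying in [-π, π].
  ⇒ x = -pi + acos(-1/8)/2 ≈ -2.2935, -acos(-1/8)/2 ≈ -0.8481, acos(-1/8)/2 ≈ 0.8481, pi - acos(-1/8)/2 ≈ 2.2935

f''(x) = -16*sin(2*x)
Second-derivative test at each critical point:
  f''(-2.2935) = -15.8745 < 0 → local maximum
  f''(-0.8481) = 15.8745 > 0 → local minimum
  f''(0.8481) = -15.8745 < 0 → local maximum
  f''(2.2935) = 15.8745 > 0 → local minimum

Critical points: x = -pi + acos(-1/8)/2 ≈ -2.2935 (local maximum); x = -acos(-1/8)/2 ≈ -0.8481 (local minimum); x = acos(-1/8)/2 ≈ 0.8481 (local maximum); x = pi - acos(-1/8)/2 ≈ 2.2935 (local minimum)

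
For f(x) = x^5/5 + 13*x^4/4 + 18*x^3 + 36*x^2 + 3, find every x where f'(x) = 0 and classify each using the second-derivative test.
f'(x) = x*(x^3 + 13*x^2 + 54*x + 72)

Solve f'(x) = 0:
  Factor: x^4 + 13*x^3 + 54*x^2 + 72*x = x*(x + 3)*(x + 4)*(x + 6) = 0.
  ⇒ x = -6, -4, -3, 0

f''(x) = 4*x^3 + 39*x^2 + 108*x + 72
Second-derivative test at each critical point:
  f''(-6) = -36 < 0 → local maximum
  f''(-4) = 8 > 0 → local minimum
  f''(-3) = -9 < 0 → local maximum
  f''(0) = 72 > 0 → local minimum

Critical points: x = -6 (local maximum); x = -4 (local minimum); x = -3 (local maximum); x = 0 (local minimum)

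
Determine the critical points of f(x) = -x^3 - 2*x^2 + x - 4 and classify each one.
f'(x) = -3*x^2 - 4*x + 1

Solve f'(x) = 0:
  3*x^2 + 4*x - 1 = 0 has no rational roots; quadratic formula: x = (-4 ± √28)/6.
  ⇒ x = -sqrt(7)/3 - 2/3 ≈ -1.5486, -2/3 + sqrt(7)/3 ≈ 0.2153

f''(x) = -6*x - 4
Second-derivative test at each critical point:
  f''(-1.5486) = 5.2915 > 0 → local minimum
  f''(0.2153) = -5.2915 < 0 → local maximum

Critical points: x = -sqrt(7)/3 - 2/3 ≈ -1.5486 (local minimum); x = -2/3 + sqrt(7)/3 ≈ 0.2153 (local maximum)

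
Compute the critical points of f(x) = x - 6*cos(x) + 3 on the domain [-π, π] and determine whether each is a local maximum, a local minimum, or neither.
f'(x) = 6*sin(x) + 1

Solve f'(x) = 0 on [-π, π]:
  f'(x) = 0 ⇔ sin(x) = -1/6, i.e. x = arcsin(-1/6) + 2nπ or x = π − arcsin(-1/6) + 2nπ; keep the solutions lying in [-π, π].
  ⇒ x = -pi + asin(1/6) ≈ -2.9741, -asin(1/6) ≈ -0.1674

f''(x) = 6*cos(x)
Second-derivative test at each critical point:
  f''(-2.9741) = -5.9161 < 0 → local maximum
  f''(-0.1674) = 5.9161 > 0 → local minimum

Critical points: x = -pi + asin(1/6) ≈ -2.9741 (local maximum); x = -asin(1/6) ≈ -0.1674 (local minimum)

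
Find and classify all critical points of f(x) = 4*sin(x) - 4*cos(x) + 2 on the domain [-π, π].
f'(x) = 4*sqrt(2)*sin(x + pi/4)

Solve f'(x) = 0 on [-π, π]:
  f'(x) = 0 ⇔ 4*cos(x) = -4*sin(x) ⇔ tan(x) = -1, i.e. x = arctan(-1) + nπ; keep the solutions lying in [-π, π].
  ⇒ x = -pi/4 ≈ -0.7854, 3*pi/4 ≈ 2.3562

f''(x) = 4*sqrt(2)*cos(x + pi/4)
Second-derivative test at each critical point:
  f''(-0.7854) = 5.6569 > 0 → local minimum
  f''(2.3562) = -5.6569 < 0 → local maximum

Critical points: x = -pi/4 ≈ -0.7854 (local minimum); x = 3*pi/4 ≈ 2.3562 (local maximum)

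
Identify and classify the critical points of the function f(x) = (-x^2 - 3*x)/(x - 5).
f'(x) = (-x^2 + 10*x + 15)/(x^2 - 10*x + 25)

Solve f'(x) = 0:
  f'(x) = -(x^2 - 10*x - 15)/(x - 5)^2; the denominator is positive wherever f is defined, so f'(x) = 0 ⇔ -x^2 + 10*x + 15 = 0.
  x^2 - 10*x - 15 = 0 has no rational roots; quadratic formula: x = (10 ± √160)/2.
  ⇒ x = 5 - 2*sqrt(10) ≈ -1.3246, 5 + 2*sqrt(10) ≈ 11.3246

f''(x) = -80/(x^3 - 15*x^2 + 75*x - 125)
Second-derivative test at each critical point:
  f''(-1.3246) = 0.3162 > 0 → local minimum
  f''(11.3246) = -0.3162 < 0 → local maximum

Critical points: x = 5 - 2*sqrt(10) ≈ -1.3246 (local minimum); x = 5 + 2*sqrt(10) ≈ 11.3246 (local maximum)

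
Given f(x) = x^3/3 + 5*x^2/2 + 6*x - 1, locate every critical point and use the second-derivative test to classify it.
f'(x) = x^2 + 5*x + 6

Solve f'(x) = 0:
  Factor: x^2 + 5*x + 6 = (x + 2)*(x + 3) = 0.
  ⇒ x = -3, -2

f''(x) = 2*x + 5
Second-derivative test at each critical point:
  f''(-3) = -1 < 0 → local maximum
  f''(-2) = 1 > 0 → local minimum

Critical points: x = -3 (local maximum); x = -2 (local minimum)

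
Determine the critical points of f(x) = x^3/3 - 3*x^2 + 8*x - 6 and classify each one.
f'(x) = x^2 - 6*x + 8

Solve f'(x) = 0:
  Factor: x^2 - 6*x + 8 = (x - 4)*(x - 2) = 0.
  ⇒ x = 2, 4

f''(x) = 2*x - 6
Second-derivative test at each critical point:
  f''(2) = -2 < 0 → local maximum
  f''(4) = 2 > 0 → local minimum

Critical points: x = 2 (local maximum); x = 4 (local minimum)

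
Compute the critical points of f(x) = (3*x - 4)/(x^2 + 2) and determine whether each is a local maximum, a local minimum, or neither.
f'(x) = (-3*x^2 + 8*x + 6)/(x^4 + 4*x^2 + 4)

Solve f'(x) = 0:
  f'(x) = -(3*x^2 - 8*x - 6)/(x^2 + 2)^2; the denominator is positive wherever f is defined, so f'(x) = 0 ⇔ -3*x^2 + 8*x + 6 = 0.
  3*x^2 - 8*x - 6 = 0 has no rational roots; quadratic formula: x = (8 ± √136)/6.
  ⇒ x = 4/3 - sqrt(34)/3 ≈ -0.6103, 4/3 + sqrt(34)/3 ≈ 3.2770

f''(x) = 2*(4*x^2*(3*x - 4) + (4 - 9*x)*(x^2 + 2))/(x^2 + 2)^3
Second-derivative test at each critical point:
  f''(-0.6103) = 2.0719 > 0 → local minimum
  f''(3.2770) = -0.0719 < 0 → local maximum

Critical points: x = 4/3 - sqrt(34)/3 ≈ -0.6103 (local minimum); x = 4/3 + sqrt(34)/3 ≈ 3.2770 (local maximum)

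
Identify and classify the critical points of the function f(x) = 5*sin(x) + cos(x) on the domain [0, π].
f'(x) = -sin(x) + 5*cos(x)

Solve f'(x) = 0 on [0, π]:
  f'(x) = 0 ⇔ 5*cos(x) = sin(x) ⇔ tan(x) = 5, i.e. x = arctan(5) + nπ; keep the solutions lying in [0, π].
  ⇒ x = atan(5) ≈ 1.3734

f''(x) = -5*sin(x) - cos(x)
Second-derivative test at each critical point:
  f''(1.3734) = -5.0990 < 0 → local maximum

Critical points: x = atan(5) ≈ 1.3734 (local maximum)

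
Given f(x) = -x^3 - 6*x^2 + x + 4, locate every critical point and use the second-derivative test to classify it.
f'(x) = -3*x^2 - 12*x + 1

Solve f'(x) = 0:
  3*x^2 + 12*x - 1 = 0 has no rational roots; quadratic formula: x = (-12 ± √156)/6.
  ⇒ x = -sqrt(39)/3 - 2 ≈ -4.0817, -2 + sqrt(39)/3 ≈ 0.0817

f''(x) = -6*x - 12
Second-derivative test at each critical point:
  f''(-4.0817) = 12.4900 > 0 → local minimum
  f''(0.0817) = -12.4900 < 0 → local maximum

Critical points: x = -sqrt(39)/3 - 2 ≈ -4.0817 (local minimum); x = -2 + sqrt(39)/3 ≈ 0.0817 (local maximum)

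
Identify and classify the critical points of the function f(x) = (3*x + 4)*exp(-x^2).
f'(x) = (-2*x*(3*x + 4) + 3)*exp(-x^2)

Solve f'(x) = 0:
  f'(x) = (-6*x^2 - 8*x + 3)·exp(-x^2) and exp(-x^2) > 0 for every x, so f'(x) = 0 ⇔ -6*x^2 - 8*x + 3 = 0.
  6*x^2 + 8*x - 3 = 0 has no rational roots; quadratic formula: x = (-8 ± √136)/12.
  ⇒ x = -sqrt(34)/6 - 2/3 ≈ -1.6385, -2/3 + sqrt(34)/6 ≈ 0.3052

f''(x) = 2*(2*x^2*(3*x + 4) - 9*x - 4)*exp(-x^2)
Second-derivative test at each critical point:
  f''(-1.6385) = 0.7959 > 0 → local minimum
  f''(0.3052) = -10.6250 < 0 → local maximum

Critical points: x = -sqrt(34)/6 - 2/3 ≈ -1.6385 (local minimum); x = -2/3 + sqrt(34)/6 ≈ 0.3052 (local maximum)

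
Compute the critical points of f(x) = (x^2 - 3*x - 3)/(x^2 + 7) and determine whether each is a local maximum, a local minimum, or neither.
f'(x) = (3*x^2 + 20*x - 21)/(x^4 + 14*x^2 + 49)

Solve f'(x) = 0:
  f'(x) = (3*x^2 + 20*x - 21)/(x^2 + 7)^2; the denominator is positive wherever f is defined, so f'(x) = 0 ⇔ 3*x^2 + 20*x - 21 = 0.
  3*x^2 + 20*x - 21 = 0 has no rational roots; quadratic formula: x = (-20 ± √652)/6.
  ⇒ x = -sqrt(163)/3 - 10/3 ≈ -7.5890, -10/3 + sqrt(163)/3 ≈ 0.9224

f''(x) = 2*(-3*x^3 - 30*x^2 + 63*x + 70)/(x^6 + 21*x^4 + 147*x^2 + 343)
Second-derivative test at each critical point:
  f''(-7.5890) = -0.0061 < 0 → local maximum
  f''(0.9224) = 0.4143 > 0 → local minimum

Critical points: x = -sqrt(163)/3 - 10/3 ≈ -7.5890 (local maximum); x = -10/3 + sqrt(163)/3 ≈ 0.9224 (local minimum)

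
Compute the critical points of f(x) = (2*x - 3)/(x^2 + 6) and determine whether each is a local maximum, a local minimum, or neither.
f'(x) = 2*(-x^2 + 3*x + 6)/(x^4 + 12*x^2 + 36)

Solve f'(x) = 0:
  f'(x) = -2*(x^2 - 3*x - 6)/(x^2 + 6)^2; the denominator is positive wherever f is defined, so f'(x) = 0 ⇔ -2*x^2 + 6*x + 12 = 0.
  Factor: -2*x^2 + 6*x + 12 = -2*(x^2 - 3*x - 6); x^2 - 3*x - 6 = 0 has no rational roots; quadratic formula: x = (3 ± √33)/2.
  ⇒ x = 3/2 - sqrt(33)/2 ≈ -1.3723, 3/2 + sqrt(33)/2 ≈ 4.3723

f''(x) = 2*(4*x^2*(2*x - 3) + 3*(1 - 2*x)*(x^2 + 6))/(x^2 + 6)^3
Second-derivative test at each critical point:
  f''(-1.3723) = 0.1849 > 0 → local minimum
  f''(4.3723) = -0.0182 < 0 → local maximum

Critical points: x = 3/2 - sqrt(33)/2 ≈ -1.3723 (local minimum); x = 3/2 + sqrt(33)/2 ≈ 4.3723 (local maximum)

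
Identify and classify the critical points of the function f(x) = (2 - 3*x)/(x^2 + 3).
f'(x) = (3*x^2 - 4*x - 9)/(x^4 + 6*x^2 + 9)

Solve f'(x) = 0:
  f'(x) = (3*x^2 - 4*x - 9)/(x^2 + 3)^2; the denominator is positive wherever f is defined, so f'(x) = 0 ⇔ 3*x^2 - 4*x - 9 = 0.
  3*x^2 - 4*x - 9 = 0 has no rational roots; quadratic formula: x = (4 ± √124)/6.
  ⇒ x = 2/3 - sqrt(31)/3 ≈ -1.1893, 2/3 + sqrt(31)/3 ≈ 2.5226

f''(x) = 2*(4*x^2*(2 - 3*x) + (9*x - 2)*(x^2 + 3))/(x^2 + 3)^3
Second-derivative test at each critical point:
  f''(-1.1893) = -0.5715 < 0 → local maximum
  f''(2.5226) = 0.1270 > 0 → local minimum

Critical points: x = 2/3 - sqrt(31)/3 ≈ -1.1893 (local maximum); x = 2/3 + sqrt(31)/3 ≈ 2.5226 (local minimum)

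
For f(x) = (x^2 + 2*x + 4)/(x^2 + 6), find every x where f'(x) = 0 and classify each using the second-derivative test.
f'(x) = 2*(-x^2 + 2*x + 6)/(x^4 + 12*x^2 + 36)

Solve f'(x) = 0:
  f'(x) = -2*(x^2 - 2*x - 6)/(x^2 + 6)^2; the denominator is positive wherever f is defined, so f'(x) = 0 ⇔ -2*x^2 + 4*x + 12 = 0.
  Factor: -2*x^2 + 4*x + 12 = -2*(x^2 - 2*x - 6); x^2 - 2*x - 6 = 0 has no rational roots; quadratic formula: x = (2 ± √28)/2.
  ⇒ x = 1 - sqrt(7) ≈ -1.6458, 1 + sqrt(7) ≈ 3.6458

f''(x) = 4*(x^3 - 3*x^2 - 18*x + 6)/(x^6 + 18*x^4 + 108*x^2 + 216)
Second-derivative test at each critical point:
  f''(-1.6458) = 0.1395 > 0 → local minimum
  f''(3.6458) = -0.0284 < 0 → local maximum

Critical points: x = 1 - sqrt(7) ≈ -1.6458 (local minimum); x = 1 + sqrt(7) ≈ 3.6458 (local maximum)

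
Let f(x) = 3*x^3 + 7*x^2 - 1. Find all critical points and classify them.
f'(x) = x*(9*x + 14)

Solve f'(x) = 0:
  Factor: 9*x^2 + 14*x = x*(9*x + 14) = 0.
  ⇒ x = -14/9, 0

f''(x) = 18*x + 14
Second-derivative test at each critical point:
  f''(-14/9) = -14 < 0 → local maximum
  f''(0) = 14 > 0 → local minimum

Critical points: x = -14/9 (local maximum); x = 0 (local minimum)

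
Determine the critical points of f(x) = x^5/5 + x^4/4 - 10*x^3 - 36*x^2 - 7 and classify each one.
f'(x) = x*(x^3 + x^2 - 30*x - 72)

Solve f'(x) = 0:
  Factor: x^4 + x^3 - 30*x^2 - 72*x = x*(x - 6)*(x + 3)*(x + 4) = 0.
  ⇒ x = -4, -3, 0, 6

f''(x) = 4*x^3 + 3*x^2 - 60*x - 72
Second-derivative test at each critical point:
  f''(-4) = -40 < 0 → local maximum
  f''(-3) = 27 > 0 → local minimum
  f''(0) = -72 < 0 → local maximum
  f''(6) = 540 > 0 → local minimum

Critical points: x = -4 (local maximum); x = -3 (local minimum); x = 0 (local maximum); x = 6 (local minimum)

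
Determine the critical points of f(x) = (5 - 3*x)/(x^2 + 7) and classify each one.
f'(x) = (3*x^2 - 10*x - 21)/(x^4 + 14*x^2 + 49)

Solve f'(x) = 0:
  f'(x) = (3*x^2 - 10*x - 21)/(x^2 + 7)^2; the denominator is positive wherever f is defined, so f'(x) = 0 ⇔ 3*x^2 - 10*x - 21 = 0.
  3*x^2 - 10*x - 21 = 0 has no rational roots; quadratic formula: x = (10 ± √352)/6.
  ⇒ x = 5/3 - 2*sqrt(22)/3 ≈ -1.4603, 5/3 + 2*sqrt(22)/3 ≈ 4.7936

f''(x) = 2*(4*x^2*(5 - 3*x) + (9*x - 5)*(x^2 + 7))/(x^2 + 7)^3
Second-derivative test at each critical point:
  f''(-1.4603) = -0.2250 < 0 → local maximum
  f''(4.7936) = 0.0209 > 0 → local minimum

Critical points: x = 5/3 - 2*sqrt(22)/3 ≈ -1.4603 (local maximum); x = 5/3 + 2*sqrt(22)/3 ≈ 4.7936 (local minimum)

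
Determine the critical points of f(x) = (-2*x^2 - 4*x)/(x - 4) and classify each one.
f'(x) = 2*(-x^2 + 8*x + 8)/(x^2 - 8*x + 16)

Solve f'(x) = 0:
  f'(x) = -2*(x^2 - 8*x - 8)/(x - 4)^2; the denominator is positive wherever f is defined, so f'(x) = 0 ⇔ -2*x^2 + 16*x + 16 = 0.
  Factor: -2*x^2 + 16*x + 16 = -2*(x^2 - 8*x - 8); x^2 - 8*x - 8 = 0 has no rational roots; quadratic formula: x = (8 ± √96)/2.
  ⇒ x = 4 - 2*sqrt(6) ≈ -0.8990, 4 + 2*sqrt(6) ≈ 8.8990

f''(x) = -96/(x^3 - 12*x^2 + 48*x - 64)
Second-derivative test at each critical point:
  f''(-0.8990) = 0.8165 > 0 → local minimum
  f''(8.8990) = -0.8165 < 0 → local maximum

Critical points: x = 4 - 2*sqrt(6) ≈ -0.8990 (local minimum); x = 4 + 2*sqrt(6) ≈ 8.8990 (local maximum)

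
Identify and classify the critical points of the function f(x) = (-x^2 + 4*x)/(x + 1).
f'(x) = (-x^2 - 2*x + 4)/(x^2 + 2*x + 1)

Solve f'(x) = 0:
  f'(x) = -(x^2 + 2*x - 4)/(x + 1)^2; the denominator is positive wherever f is defined, so f'(x) = 0 ⇔ -x^2 - 2*x + 4 = 0.
  x^2 + 2*x - 4 = 0 has no rational roots; quadratic formula: x = (-2 ± √20)/2.
  ⇒ x = -sqrt(5) - 1 ≈ -3.2361, -1 + sqrt(5) ≈ 1.2361

f''(x) = -10/(x^3 + 3*x^2 + 3*x + 1)
Second-derivative test at each critical point:
  f''(-3.2361) = 0.8944 > 0 → local minimum
  f''(1.2361) = -0.8944 < 0 → local maximum

Critical points: x = -sqrt(5) - 1 ≈ -3.2361 (local minimum); x = -1 + sqrt(5) ≈ 1.2361 (local maximum)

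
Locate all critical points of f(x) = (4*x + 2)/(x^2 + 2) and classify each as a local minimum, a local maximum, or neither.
f'(x) = 4*(-x^2 - x + 2)/(x^4 + 4*x^2 + 4)

Solve f'(x) = 0:
  f'(x) = -4*(x - 1)*(x + 2)/(x^2 + 2)^2; the denominator is positive wherever f is defined, so f'(x) = 0 ⇔ -4*x^2 - 4*x + 8 = 0.
  Factor: -4*x^2 - 4*x + 8 = -4*(x - 1)*(x + 2) = 0.
  ⇒ x = -2, 1

f''(x) = 4*(4*x^2*(2*x + 1) - (6*x + 1)*(x^2 + 2))/(x^2 + 2)^3
Second-derivative test at each critical point:
  f''(-2) = 1/3 > 0 → local minimum
  f''(1) = -4/3 < 0 → local maximum

Critical points: x = -2 (local minimum); x = 1 (local maximum)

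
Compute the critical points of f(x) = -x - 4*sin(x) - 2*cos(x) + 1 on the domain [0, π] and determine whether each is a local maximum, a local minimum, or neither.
f'(x) = 2*sin(x) - 4*cos(x) - 1

Solve f'(x) = 0 on [0, π]:
  f'(x) = 0 ⇔ 2*sin(x) - 4*cos(x) = 1. Write the left side as R·cos(x + φ) with R = √((-4)² + (-2)²) = 2*sqrt(5), cos φ = -2*sqrt(5)/5, sin φ = -sqrt(5)/5; then cos(x + φ) = sqrt(5)/10. Solve for x and keep the solutions lying in [0, π].
  ⇒ x = atan((1 + 2*sqrt(19))/(-2 + sqrt(19))) ≈ 1.3327

f''(x) = 4*sin(x) + 2*cos(x)
Second-derivative test at each critical point:
  f''(1.3327) = 4.3589 > 0 → local minimum

Critical points: x = atan((1 + 2*sqrt(19))/(-2 + sqrt(19))) ≈ 1.3327 (local minimum)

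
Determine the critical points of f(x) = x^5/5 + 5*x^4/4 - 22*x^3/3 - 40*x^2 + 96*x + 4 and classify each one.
f'(x) = x^4 + 5*x^3 - 22*x^2 - 80*x + 96

Solve f'(x) = 0:
  Factor: x^4 + 5*x^3 - 22*x^2 - 80*x + 96 = (x - 4)*(x - 1)*(x + 4)*(x + 6) = 0.
  ⇒ x = -6, -4, 1, 4

f''(x) = 4*x^3 + 15*x^2 - 44*x - 80
Second-derivative test at each critical point:
  f''(-6) = -140 < 0 → local maximum
  f''(-4) = 80 > 0 → local minimum
  f''(1) = -105 < 0 → local maximum
  f''(4) = 240 > 0 → local minimum

Critical points: x = -6 (local maximum); x = -4 (local minimum); x = 1 (local maximum); x = 4 (local minimum)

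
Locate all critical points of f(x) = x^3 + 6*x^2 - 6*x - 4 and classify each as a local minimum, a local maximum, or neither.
f'(x) = 3*x^2 + 12*x - 6

Solve f'(x) = 0:
  Factor: 3*x^2 + 12*x - 6 = 3*(x^2 + 4*x - 2); x^2 + 4*x - 2 = 0 has no rational roots; quadratic formula: x = (-4 ± √24)/2.
  ⇒ x = -sqrt(6) - 2 ≈ -4.4495, -2 + sqrt(6) ≈ 0.4495

f''(x) = 6*x + 12
Second-derivative test at each critical point:
  f''(-4.4495) = -14.6969 < 0 → local maximum
  f''(0.4495) = 14.6969 > 0 → local minimum

Critical points: x = -sqrt(6) - 2 ≈ -4.4495 (local maximum); x = -2 + sqrt(6) ≈ 0.4495 (local minimum)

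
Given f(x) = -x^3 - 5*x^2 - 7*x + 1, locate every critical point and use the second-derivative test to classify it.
f'(x) = -3*x^2 - 10*x - 7

Solve f'(x) = 0:
  Factor: -3*x^2 - 10*x - 7 = -(x + 1)*(3*x + 7) = 0.
  ⇒ x = -7/3, -1

f''(x) = -6*x - 10
Second-derivative test at each critical point:
  f''(-7/3) = 4 > 0 → local minimum
  f''(-1) = -4 < 0 → local maximum

Critical points: x = -7/3 (local minimum); x = -1 (local maximum)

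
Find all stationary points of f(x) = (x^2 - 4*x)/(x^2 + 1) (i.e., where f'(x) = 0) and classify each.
f'(x) = 2*(2*x^2 + x - 2)/(x^4 + 2*x^2 + 1)

Solve f'(x) = 0:
  f'(x) = 2*(2*x^2 + x - 2)/(x^2 + 1)^2; the denominator is positive wherever f is defined, so f'(x) = 0 ⇔ 4*x^2 + 2*x - 4 = 0.
  Factor: 4*x^2 + 2*x - 4 = 2*(2*x^2 + x - 2); 2*x^2 + x - 2 = 0 has no rational roots; quadratic formula: x = (-1 ± √17)/4.
  ⇒ x = -sqrt(17)/4 - 1/4 ≈ -1.2808, -1/4 + sqrt(17)/4 ≈ 0.7808

f''(x) = 2*(-4*x^3 - 3*x^2 + 12*x + 1)/(x^6 + 3*x^4 + 3*x^2 + 1)
Second-derivative test at each critical point:
  f''(-1.2808) = -1.1828 < 0 → local maximum
  f''(0.7808) = 3.1828 > 0 → local minimum

Critical points: x = -sqrt(17)/4 - 1/4 ≈ -1.2808 (local maximum); x = -1/4 + sqrt(17)/4 ≈ 0.7808 (local minimum)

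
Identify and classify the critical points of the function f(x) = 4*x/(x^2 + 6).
f'(x) = 4*(6 - x^2)/(x^4 + 12*x^2 + 36)

Solve f'(x) = 0:
  f'(x) = -4*(x^2 - 6)/(x^2 + 6)^2; the denominator is positive wherever f is defined, so f'(x) = 0 ⇔ 24 - 4*x^2 = 0.
  Factor: 24 - 4*x^2 = -4*(x^2 - 6); x^2 - 6 = 0 has no rational roots; quadratic formula: x = (0 ± √24)/2.
  ⇒ x = -sqrt(6) ≈ -2.4495, sqrt(6) ≈ 2.4495

f''(x) = 8*x*(x^2 - 18)/(x^2 + 6)^3
Second-derivative test at each critical point:
  f''(-2.4495) = 0.1361 > 0 → local minimum
  f''(2.4495) = -0.1361 < 0 → local maximum

Critical points: x = -sqrt(6) ≈ -2.4495 (local minimum); x = sqrt(6) ≈ 2.4495 (local maximum)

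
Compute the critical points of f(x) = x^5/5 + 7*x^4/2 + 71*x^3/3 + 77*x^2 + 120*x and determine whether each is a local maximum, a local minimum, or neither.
f'(x) = x^4 + 14*x^3 + 71*x^2 + 154*x + 120

Solve f'(x) = 0:
  Factor: x^4 + 14*x^3 + 71*x^2 + 154*x + 120 = (x + 2)*(x + 3)*(x + 4)*(x + 5) = 0.
  ⇒ x = -5, -4, -3, -2

f''(x) = 4*x^3 + 42*x^2 + 142*x + 154
Second-derivative test at each critical point:
  f''(-5) = -6 < 0 → local maximum
  f''(-4) = 2 > 0 → local minimum
  f''(-3) = -2 < 0 → local maximum
  f''(-2) = 6 > 0 → local minimum

Critical points: x = -5 (local maximum); x = -4 (local minimum); x = -3 (local maximum); x = -2 (local minimum)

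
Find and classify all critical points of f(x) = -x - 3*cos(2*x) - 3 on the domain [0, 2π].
f'(x) = 6*sin(2*x) - 1

Solve f'(x) = 0 on [0, 2π]:
  f'(x) = 0 ⇔ sin(2*x) = 1/6, i.e. 2*x = arcsin(1/6) + 2nπ or 2*x = π − arcsin(1/6) + 2nπ; keep the solutions lying in [0, 2π].
  ⇒ x = asin(1/6)/2 ≈ 0.0837, -asin(1/6)/2 + pi/2 ≈ 1.4871, asin(1/6)/2 + pi ≈ 3.2253, -asin(1/6)/2 + 3*pi/2 ≈ 4.6287

f''(x) = 12*cos(2*x)
Second-derivative test at each critical point:
  f''(0.0837) = 11.8322 > 0 → local minimum
  f''(1.4871) = -11.8322 < 0 → local maximum
  f''(3.2253) = 11.8322 > 0 → local minimum
  f''(4.6287) = -11.8322 < 0 → local maximum

Critical points: x = asin(1/6)/2 ≈ 0.0837 (local minimum); x = -asin(1/6)/2 + pi/2 ≈ 1.4871 (local maximum); x = asin(1/6)/2 + pi ≈ 3.2253 (local minimum); x = -asin(1/6)/2 + 3*pi/2 ≈ 4.6287 (local maximum)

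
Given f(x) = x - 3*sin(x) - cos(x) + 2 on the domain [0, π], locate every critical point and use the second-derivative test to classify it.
f'(x) = sin(x) - 3*cos(x) + 1

Solve f'(x) = 0 on [0, π]:
  f'(x) = 0 ⇔ sin(x) - 3*cos(x) = -1. Write the left side as R·cos(x + φ) with R = √((-3)² + (-1)²) = sqrt(10), cos φ = -3*sqrt(10)/10, sin φ = -sqrt(10)/10; then cos(x + φ) = -sqrt(10)/10. Solve for x and keep the solutions lying in [0, π].
  ⇒ x = atan(4/3) ≈ 0.9273

f''(x) = 3*sin(x) + cos(x)
Second-derivative test at each critical point:
  f''(0.9273) = 3 > 0 → local minimum

Critical points: x = atan(4/3) ≈ 0.9273 (local minimum)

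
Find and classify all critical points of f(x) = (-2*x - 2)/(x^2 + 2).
f'(x) = 2*(-x^2 + 2*x*(x + 1) - 2)/(x^2 + 2)^2

Solve f'(x) = 0:
  f'(x) = 2*(x^2 + 2*x - 2)/(x^2 + 2)^2; the denominator is positive wherever f is defined, so f'(x) = 0 ⇔ 2*x^2 + 4*x - 4 = 0.
  Factor: 2*x^2 + 4*x - 4 = 2*(x^2 + 2*x - 2); x^2 + 2*x - 2 = 0 has no rational roots; quadratic formula: x = (-2 ± √12)/2.
  ⇒ x = -sqrt(3) - 1 ≈ -2.7321, -1 + sqrt(3) ≈ 0.7321

f''(x) = 4*(-4*x^2*(x + 1) + (3*x + 1)*(x^2 + 2))/(x^2 + 2)^3
Second-derivative test at each critical point:
  f''(-2.7321) = -0.0774 < 0 → local maximum
  f''(0.7321) = 1.0774 > 0 → local minimum

Critical points: x = -sqrt(3) - 1 ≈ -2.7321 (local maximum); x = -1 + sqrt(3) ≈ 0.7321 (local minimum)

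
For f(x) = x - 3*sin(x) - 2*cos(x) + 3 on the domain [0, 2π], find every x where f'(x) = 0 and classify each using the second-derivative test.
f'(x) = 2*sin(x) - 3*cos(x) + 1

Solve f'(x) = 0 on [0, 2π]:
  f'(x) = 0 ⇔ 2*sin(x) - 3*cos(x) = -1. Write the left side as R·cos(x + φ) with R = √((-3)² + (-2)²) = sqrt(13), cos φ = -3*sqrt(13)/13, sin φ = -2*sqrt(13)/13; then cos(x + φ) = -sqrt(13)/13. Solve for x and keep the solutions lying in [0, 2π].
  ⇒ x = atan((-2 + 6*sqrt(3))/(3 + 4*sqrt(3))) ≈ 0.7018, atan((-6*sqrt(3) - 2)/(3 - 4*sqrt(3))) + pi ≈ 4.4054

f''(x) = 3*sin(x) + 2*cos(x)
Second-derivative test at each critical point:
  f''(0.7018) = 3.4641 > 0 → local minimum
  f''(4.4054) = -3.4641 < 0 → local maximum

Critical points: x = atan((-2 + 6*sqrt(3))/(3 + 4*sqrt(3))) ≈ 0.7018 (local minimum); x = atan((-6*sqrt(3) - 2)/(3 - 4*sqrt(3))) + pi ≈ 4.4054 (local maximum)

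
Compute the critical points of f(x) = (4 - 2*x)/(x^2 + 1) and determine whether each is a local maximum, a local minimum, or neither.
f'(x) = 2*(-x^2 + 2*x*(x - 2) - 1)/(x^2 + 1)^2

Solve f'(x) = 0:
  f'(x) = 2*(x^2 - 4*x - 1)/(x^2 + 1)^2; the denominator is positive wherever f is defined, so f'(x) = 0 ⇔ 2*x^2 - 8*x - 2 = 0.
  Factor: 2*x^2 - 8*x - 2 = 2*(x^2 - 4*x - 1); x^2 - 4*x - 1 = 0 has no rational roots; quadratic formula: x = (4 ± √20)/2.
  ⇒ x = 2 - sqrt(5) ≈ -0.2361, 2 + sqrt(5) ≈ 4.2361

f''(x) = 4*(4*x^2*(2 - x) + (3*x - 2)*(x^2 + 1))/(x^2 + 1)^3
Second-derivative test at each critical point:
  f''(-0.2361) = -8.0249 < 0 → local maximum
  f''(4.2361) = 0.0249 > 0 → local minimum

Critical points: x = 2 - sqrt(5) ≈ -0.2361 (local maximum); x = 2 + sqrt(5) ≈ 4.2361 (local minimum)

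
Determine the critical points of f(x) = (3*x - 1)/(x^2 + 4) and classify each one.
f'(x) = (-3*x^2 + 2*x + 12)/(x^4 + 8*x^2 + 16)

Solve f'(x) = 0:
  f'(x) = -(3*x^2 - 2*x - 12)/(x^2 + 4)^2; the denominator is positive wherever f is defined, so f'(x) = 0 ⇔ -3*x^2 + 2*x + 12 = 0.
  3*x^2 - 2*x - 12 = 0 has no rational roots; quadratic formula: x = (2 ± √148)/6.
  ⇒ x = 1/3 - sqrt(37)/3 ≈ -1.6943, 1/3 + sqrt(37)/3 ≈ 2.3609

f''(x) = 2*(4*x^2*(3*x - 1) + (1 - 9*x)*(x^2 + 4))/(x^2 + 4)^3
Second-derivative test at each critical point:
  f''(-1.6943) = 0.2577 > 0 → local minimum
  f''(2.3609) = -0.1327 < 0 → local maximum

Critical points: x = 1/3 - sqrt(37)/3 ≈ -1.6943 (local minimum); x = 1/3 + sqrt(37)/3 ≈ 2.3609 (local maximum)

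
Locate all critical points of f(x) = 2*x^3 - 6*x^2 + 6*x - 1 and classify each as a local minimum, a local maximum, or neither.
f'(x) = 6*x^2 - 12*x + 6

Solve f'(x) = 0:
  Factor: 6*x^2 - 12*x + 6 = 6*(x - 1)^2 = 0.
  ⇒ x = 1

f''(x) = 12*x - 12
Second-derivative test at each critical point:
  f''(1) = 0, so the second-derivative test is inconclusive; use the first-derivative test: f'(3/4) = 0.3750, f'(5/4) = 0.3750 — f' is positive on both sides (no sign change) → neither a local maximum nor a local minimum

Critical points: x = 1 (neither)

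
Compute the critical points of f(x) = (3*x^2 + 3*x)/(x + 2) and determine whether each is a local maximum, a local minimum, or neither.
f'(x) = 3*(x^2 + 4*x + 2)/(x^2 + 4*x + 4)

Solve f'(x) = 0:
  f'(x) = 3*(x^2 + 4*x + 2)/(x + 2)^2; the denominator is positive wherever f is defined, so f'(x) = 0 ⇔ 3*x^2 + 12*x + 6 = 0.
  Factor: 3*x^2 + 12*x + 6 = 3*(x^2 + 4*x + 2); x^2 + 4*x + 2 = 0 has no rational roots; quadratic formula: x = (-4 ± √8)/2.
  ⇒ x = -2 - sqrt(2) ≈ -3.4142, -2 + sqrt(2) ≈ -0.5858

f''(x) = 12/(x^3 + 6*x^2 + 12*x + 8)
Second-derivative test at each critical point:
  f''(-3.4142) = -4.2426 < 0 → local maximum
  f''(-0.5858) = 4.2426 > 0 → local minimum

Critical points: x = -2 - sqrt(2) ≈ -3.4142 (local maximum); x = -2 + sqrt(2) ≈ -0.5858 (local minimum)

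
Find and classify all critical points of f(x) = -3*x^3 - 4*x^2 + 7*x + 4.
f'(x) = -9*x^2 - 8*x + 7

Solve f'(x) = 0:
  9*x^2 + 8*x - 7 = 0 has no rational roots; quadratic formula: x = (-8 ± √316)/18.
  ⇒ x = -sqrt(79)/9 - 4/9 ≈ -1.4320, -4/9 + sqrt(79)/9 ≈ 0.5431

f''(x) = -18*x - 8
Second-derivative test at each critical point:
  f''(-1.4320) = 17.7764 > 0 → local minimum
  f''(0.5431) = -17.7764 < 0 → local maximum

Critical points: x = -sqrt(79)/9 - 4/9 ≈ -1.4320 (local minimum); x = -4/9 + sqrt(79)/9 ≈ 0.5431 (local maximum)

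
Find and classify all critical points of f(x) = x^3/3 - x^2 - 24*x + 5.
f'(x) = x^2 - 2*x - 24

Solve f'(x) = 0:
  Factor: x^2 - 2*x - 24 = (x - 6)*(x + 4) = 0.
  ⇒ x = -4, 6

f''(x) = 2*x - 2
Second-derivative test at each critical point:
  f''(-4) = -10 < 0 → local maximum
  f''(6) = 10 > 0 → local minimum

Critical points: x = -4 (local maximum); x = 6 (local minimum)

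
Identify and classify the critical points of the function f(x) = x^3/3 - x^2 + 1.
f'(x) = x*(x - 2)

Solve f'(x) = 0:
  Factor: x^2 - 2*x = x*(x - 2) = 0.
  ⇒ x = 0, 2

f''(x) = 2*x - 2
Second-derivative test at each critical point:
  f''(0) = -2 < 0 → local maximum
  f''(2) = 2 > 0 → local minimum

Critical points: x = 0 (local maximum); x = 2 (local minimum)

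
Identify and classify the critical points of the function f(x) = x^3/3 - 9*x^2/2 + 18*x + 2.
f'(x) = x^2 - 9*x + 18

Solve f'(x) = 0:
  Factor: x^2 - 9*x + 18 = (x - 6)*(x - 3) = 0.
  ⇒ x = 3, 6

f''(x) = 2*x - 9
Second-derivative test at each critical point:
  f''(3) = -3 < 0 → local maximum
  f''(6) = 3 > 0 → local minimum

Critical points: x = 3 (local maximum); x = 6 (local minimum)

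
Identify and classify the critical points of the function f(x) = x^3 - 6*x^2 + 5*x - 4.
f'(x) = 3*x^2 - 12*x + 5

Solve f'(x) = 0:
  3*x^2 - 12*x + 5 = 0 has no rational roots; quadratic formula: x = (12 ± √84)/6.
  ⇒ x = 2 - sqrt(21)/3 ≈ 0.4725, sqrt(21)/3 + 2 ≈ 3.5275

f''(x) = 6*x - 12
Second-derivative test at each critical point:
  f''(0.4725) = -9.1652 < 0 → local maximum
  f''(3.5275) = 9.1652 > 0 → local minimum

Critical points: x = 2 - sqrt(21)/3 ≈ 0.4725 (local maximum); x = sqrt(21)/3 + 2 ≈ 3.5275 (local minimum)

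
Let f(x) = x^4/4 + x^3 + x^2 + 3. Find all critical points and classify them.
f'(x) = x*(x^2 + 3*x + 2)

Solve f'(x) = 0:
  Factor: x^3 + 3*x^2 + 2*x = x*(x + 1)*(x + 2) = 0.
  ⇒ x = -2, -1, 0

f''(x) = 3*x^2 + 6*x + 2
Second-derivative test at each critical point:
  f''(-2) = 2 > 0 → local minimum
  f''(-1) = -1 < 0 → local maximum
  f''(0) = 2 > 0 → local minimum

Critical points: x = -2 (local minimum); x = -1 (local maximum); x = 0 (local minimum)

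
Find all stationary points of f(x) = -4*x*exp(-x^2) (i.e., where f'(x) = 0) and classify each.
f'(x) = 4*(2*x^2 - 1)*exp(-x^2)

Solve f'(x) = 0:
  f'(x) = (8*x^2 - 4)·exp(-x^2) and exp(-x^2) > 0 for every x, so f'(x) = 0 ⇔ 8*x^2 - 4 = 0.
  Factor: 8*x^2 - 4 = 4*(2*x^2 - 1); 2*x^2 - 1 = 0 has no rational roots; quadratic formula: x = (0 ± √8)/4.
  ⇒ x = -sqrt(2)/2 ≈ -0.7071, sqrt(2)/2 ≈ 0.7071

f''(x) = (-16*x^3 + 24*x)*exp(-x^2)
Second-derivative test at each critical point:
  f''(-0.7071) = -6.8621 < 0 → local maximum
  f''(0.7071) = 6.8621 > 0 → local minimum

Critical points: x = -sqrt(2)/2 ≈ -0.7071 (local maximum); x = sqrt(2)/2 ≈ 0.7071 (local minimum)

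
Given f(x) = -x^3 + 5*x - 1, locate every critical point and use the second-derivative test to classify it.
f'(x) = 5 - 3*x^2

Solve f'(x) = 0:
  3*x^2 - 5 = 0 has no rational roots; quadratic formula: x = (0 ± √60)/6.
  ⇒ x = -sqrt(15)/3 ≈ -1.2910, sqrt(15)/3 ≈ 1.2910

f''(x) = -6*x
Second-derivative test at each critical point:
  f''(-1.2910) = 7.7460 > 0 → local minimum
  f''(1.2910) = -7.7460 < 0 → local maximum

Critical points: x = -sqrt(15)/3 ≈ -1.2910 (local minimum); x = sqrt(15)/3 ≈ 1.2910 (local maximum)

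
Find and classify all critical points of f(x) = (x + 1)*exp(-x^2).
f'(x) = (-2*x*(x + 1) + 1)*exp(-x^2)

Solve f'(x) = 0:
  f'(x) = (-2*x^2 - 2*x + 1)·exp(-x^2) and exp(-x^2) > 0 for every x, so f'(x) = 0 ⇔ -2*x^2 - 2*x + 1 = 0.
  2*x^2 + 2*x - 1 = 0 has no rational roots; quadratic formula: x = (-2 ± √12)/4.
  ⇒ x = -sqrt(3)/2 - 1/2 ≈ -1.3660, -1/2 + sqrt(3)/2 ≈ 0.3660

f''(x) = 2*(2*x^2*(x + 1) - 3*x - 1)*exp(-x^2)
Second-derivative test at each critical point:
  f''(-1.3660) = 0.5360 > 0 → local minimum
  f''(0.3660) = -3.0297 < 0 → local maximum

Critical points: x = -sqrt(3)/2 - 1/2 ≈ -1.3660 (local minimum); x = -1/2 + sqrt(3)/2 ≈ 0.3660 (local maximum)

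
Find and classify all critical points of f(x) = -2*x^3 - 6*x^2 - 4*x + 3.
f'(x) = -6*x^2 - 12*x - 4

Solve f'(x) = 0:
  Factor: -6*x^2 - 12*x - 4 = -2*(3*x^2 + 6*x + 2); 3*x^2 + 6*x + 2 = 0 has no rational roots; quadratic formula: x = (-6 ± √12)/6.
  ⇒ x = -1 - sqrt(3)/3 ≈ -1.5774, -1 + sqrt(3)/3 ≈ -0.4226

f''(x) = -12*x - 12
Second-derivative test at each critical point:
  f''(-1.5774) = 6.9282 > 0 → local minimum
  f''(-0.4226) = -6.9282 < 0 → local maximum

Critical points: x = -1 - sqrt(3)/3 ≈ -1.5774 (local minimum); x = -1 + sqrt(3)/3 ≈ -0.4226 (local maximum)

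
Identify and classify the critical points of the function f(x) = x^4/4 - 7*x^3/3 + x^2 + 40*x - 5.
f'(x) = x^3 - 7*x^2 + 2*x + 40

Solve f'(x) = 0:
  Factor: x^3 - 7*x^2 + 2*x + 40 = (x - 5)*(x - 4)*(x + 2) = 0.
  ⇒ x = -2, 4, 5

f''(x) = 3*x^2 - 14*x + 2
Second-derivative test at each critical point:
  f''(-2) = 42 > 0 → local minimum
  f''(4) = -6 < 0 → local maximum
  f''(5) = 7 > 0 → local minimum

Critical points: x = -2 (local minimum); x = 4 (local maximum); x = 5 (local minimum)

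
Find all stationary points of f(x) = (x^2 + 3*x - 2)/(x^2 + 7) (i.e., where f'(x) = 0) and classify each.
f'(x) = 3*(-x^2 + 6*x + 7)/(x^4 + 14*x^2 + 49)

Solve f'(x) = 0:
  f'(x) = -3*(x - 7)*(x + 1)/(x^2 + 7)^2; the denominator is positive wherever f is defined, so f'(x) = 0 ⇔ -3*x^2 + 18*x + 21 = 0.
  Factor: -3*x^2 + 18*x + 21 = -3*(x - 7)*(x + 1) = 0.
  ⇒ x = -1, 7

f''(x) = 6*(x^3 - 9*x^2 - 21*x + 21)/(x^6 + 21*x^4 + 147*x^2 + 343)
Second-derivative test at each critical point:
  f''(-1) = 3/8 > 0 → local minimum
  f''(7) = -3/392 < 0 → local maximum

Critical points: x = -1 (local minimum); x = 7 (local maximum)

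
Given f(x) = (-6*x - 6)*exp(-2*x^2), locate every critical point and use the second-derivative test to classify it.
f'(x) = 6*(4*x*(x + 1) - 1)*exp(-2*x^2)

Solve f'(x) = 0:
  f'(x) = (24*x^2 + 24*x - 6)·exp(-2*x^2) and exp(-2*x^2) > 0 for every x, so f'(x) = 0 ⇔ 24*x^2 + 24*x - 6 = 0.
  Factor: 24*x^2 + 24*x - 6 = 6*(4*x^2 + 4*x - 1); 4*x^2 + 4*x - 1 = 0 has no rational roots; quadratic formula: x = (-4 ± √32)/8.
  ⇒ x = -sqrt(2)/2 - 1/2 ≈ -1.2071, -1/2 + sqrt(2)/2 ≈ 0.2071

f''(x) = 24*(-4*x^2*(x + 1) + 3*x + 1)*exp(-2*x^2)
Second-derivative test at each critical point:
  f''(-1.2071) = -1.8412 < 0 → local maximum
  f''(0.2071) = 31.1508 > 0 → local minimum

Critical points: x = -sqrt(2)/2 - 1/2 ≈ -1.2071 (local maximum); x = -1/2 + sqrt(2)/2 ≈ 0.2071 (local minimum)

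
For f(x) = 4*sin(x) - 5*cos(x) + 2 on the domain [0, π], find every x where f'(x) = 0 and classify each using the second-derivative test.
f'(x) = 5*sin(x) + 4*cos(x)

Solve f'(x) = 0 on [0, π]:
  f'(x) = 0 ⇔ 4*cos(x) = -5*sin(x) ⇔ tan(x) = -4/5, i.e. x = arctan(-4/5) + nπ; keep the solutions lying in [0, π].
  ⇒ x = pi - atan(4/5) ≈ 2.4669

f''(x) = -4*sin(x) + 5*cos(x)
Second-derivative test at each critical point:
  f''(2.4669) = -6.4031 < 0 → local maximum

Critical points: x = pi - atan(4/5) ≈ 2.4669 (local maximum)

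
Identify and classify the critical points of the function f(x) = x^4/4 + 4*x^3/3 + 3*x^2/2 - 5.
f'(x) = x*(x^2 + 4*x + 3)

Solve f'(x) = 0:
  Factor: x^3 + 4*x^2 + 3*x = x*(x + 1)*(x + 3) = 0.
  ⇒ x = -3, -1, 0

f''(x) = 3*x^2 + 8*x + 3
Second-derivative test at each critical point:
  f''(-3) = 6 > 0 → local minimum
  f''(-1) = -2 < 0 → local maximum
  f''(0) = 3 > 0 → local minimum

Critical points: x = -3 (local minimum); x = -1 (local maximum); x = 0 (local minimum)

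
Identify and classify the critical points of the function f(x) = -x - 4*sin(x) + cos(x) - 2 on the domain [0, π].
f'(x) = -sin(x) - 4*cos(x) - 1

Solve f'(x) = 0 on [0, π]:
  f'(x) = 0 ⇔ -sin(x) - 4*cos(x) = 1. Write the left side as R·cos(x + φ) with R = √((-4)² + 1²) = sqrt(17), cos φ = -4*sqrt(17)/17, sin φ = sqrt(17)/17; then cos(x + φ) = sqrt(17)/17. Solve for x and keep the solutions lying in [0, π].
  ⇒ x = pi - atan(15/8) ≈ 2.0608

f''(x) = 4*sin(x) - cos(x)
Second-derivative test at each critical point:
  f''(2.0608) = 4 > 0 → local minimum

Critical points: x = pi - atan(15/8) ≈ 2.0608 (local minimum)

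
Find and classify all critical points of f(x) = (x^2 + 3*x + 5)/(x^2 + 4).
f'(x) = (-3*x^2 - 2*x + 12)/(x^4 + 8*x^2 + 16)

Solve f'(x) = 0:
  f'(x) = -(3*x^2 + 2*x - 12)/(x^2 + 4)^2; the denominator is positive wherever f is defined, so f'(x) = 0 ⇔ -3*x^2 - 2*x + 12 = 0.
  3*x^2 + 2*x - 12 = 0 has no rational roots; quadratic formula: x = (-2 ± √148)/6.
  ⇒ x = -sqrt(37)/3 - 1/3 ≈ -2.3609, -1/3 + sqrt(37)/3 ≈ 1.6943

f''(x) = 2*(3*x^3 + 3*x^2 - 36*x - 4)/(x^6 + 12*x^4 + 48*x^2 + 64)
Second-derivative test at each critical point:
  f''(-2.3609) = 0.1327 > 0 → local minimum
  f''(1.6943) = -0.2577 < 0 → local maximum

Critical points: x = -sqrt(37)/3 - 1/3 ≈ -2.3609 (local minimum); x = -1/3 + sqrt(37)/3 ≈ 1.6943 (local maximum)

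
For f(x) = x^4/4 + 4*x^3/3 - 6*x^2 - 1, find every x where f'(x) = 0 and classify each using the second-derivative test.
f'(x) = x*(x^2 + 4*x - 12)

Solve f'(x) = 0:
  Factor: x^3 + 4*x^2 - 12*x = x*(x - 2)*(x + 6) = 0.
  ⇒ x = -6, 0, 2

f''(x) = 3*x^2 + 8*x - 12
Second-derivative test at each critical point:
  f''(-6) = 48 > 0 → local minimum
  f''(0) = -12 < 0 → local maximum
  f''(2) = 16 > 0 → local minimum

Critical points: x = -6 (local minimum); x = 0 (local maximum); x = 2 (local minimum)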